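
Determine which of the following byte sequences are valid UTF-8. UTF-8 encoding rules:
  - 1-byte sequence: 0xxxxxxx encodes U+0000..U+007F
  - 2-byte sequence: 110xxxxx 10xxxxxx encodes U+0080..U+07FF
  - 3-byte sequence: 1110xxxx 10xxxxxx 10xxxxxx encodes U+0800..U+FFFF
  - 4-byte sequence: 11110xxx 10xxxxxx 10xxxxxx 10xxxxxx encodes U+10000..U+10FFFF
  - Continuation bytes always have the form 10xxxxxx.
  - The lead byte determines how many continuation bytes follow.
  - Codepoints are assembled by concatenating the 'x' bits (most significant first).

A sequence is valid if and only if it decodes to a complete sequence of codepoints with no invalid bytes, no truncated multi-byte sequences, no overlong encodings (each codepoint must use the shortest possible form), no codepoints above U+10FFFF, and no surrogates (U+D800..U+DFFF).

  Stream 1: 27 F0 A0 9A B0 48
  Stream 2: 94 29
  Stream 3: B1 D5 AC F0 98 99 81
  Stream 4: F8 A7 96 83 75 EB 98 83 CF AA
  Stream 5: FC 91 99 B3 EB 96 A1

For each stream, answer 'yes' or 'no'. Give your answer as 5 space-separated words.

Stream 1: decodes cleanly. VALID
Stream 2: error at byte offset 0. INVALID
Stream 3: error at byte offset 0. INVALID
Stream 4: error at byte offset 0. INVALID
Stream 5: error at byte offset 0. INVALID

Answer: yes no no no no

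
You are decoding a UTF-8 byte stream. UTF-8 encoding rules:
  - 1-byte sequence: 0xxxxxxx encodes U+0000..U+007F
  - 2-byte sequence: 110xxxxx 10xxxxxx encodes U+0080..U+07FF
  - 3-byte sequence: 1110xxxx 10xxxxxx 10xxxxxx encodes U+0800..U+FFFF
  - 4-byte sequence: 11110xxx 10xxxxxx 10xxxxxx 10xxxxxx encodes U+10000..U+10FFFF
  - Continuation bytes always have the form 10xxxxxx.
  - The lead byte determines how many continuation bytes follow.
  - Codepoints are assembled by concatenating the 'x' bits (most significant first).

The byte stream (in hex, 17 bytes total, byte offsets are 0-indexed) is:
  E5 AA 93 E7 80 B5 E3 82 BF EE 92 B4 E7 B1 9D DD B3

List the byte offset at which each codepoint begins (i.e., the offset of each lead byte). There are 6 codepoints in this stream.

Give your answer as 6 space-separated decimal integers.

Byte[0]=E5: 3-byte lead, need 2 cont bytes. acc=0x5
Byte[1]=AA: continuation. acc=(acc<<6)|0x2A=0x16A
Byte[2]=93: continuation. acc=(acc<<6)|0x13=0x5A93
Completed: cp=U+5A93 (starts at byte 0)
Byte[3]=E7: 3-byte lead, need 2 cont bytes. acc=0x7
Byte[4]=80: continuation. acc=(acc<<6)|0x00=0x1C0
Byte[5]=B5: continuation. acc=(acc<<6)|0x35=0x7035
Completed: cp=U+7035 (starts at byte 3)
Byte[6]=E3: 3-byte lead, need 2 cont bytes. acc=0x3
Byte[7]=82: continuation. acc=(acc<<6)|0x02=0xC2
Byte[8]=BF: continuation. acc=(acc<<6)|0x3F=0x30BF
Completed: cp=U+30BF (starts at byte 6)
Byte[9]=EE: 3-byte lead, need 2 cont bytes. acc=0xE
Byte[10]=92: continuation. acc=(acc<<6)|0x12=0x392
Byte[11]=B4: continuation. acc=(acc<<6)|0x34=0xE4B4
Completed: cp=U+E4B4 (starts at byte 9)
Byte[12]=E7: 3-byte lead, need 2 cont bytes. acc=0x7
Byte[13]=B1: continuation. acc=(acc<<6)|0x31=0x1F1
Byte[14]=9D: continuation. acc=(acc<<6)|0x1D=0x7C5D
Completed: cp=U+7C5D (starts at byte 12)
Byte[15]=DD: 2-byte lead, need 1 cont bytes. acc=0x1D
Byte[16]=B3: continuation. acc=(acc<<6)|0x33=0x773
Completed: cp=U+0773 (starts at byte 15)

Answer: 0 3 6 9 12 15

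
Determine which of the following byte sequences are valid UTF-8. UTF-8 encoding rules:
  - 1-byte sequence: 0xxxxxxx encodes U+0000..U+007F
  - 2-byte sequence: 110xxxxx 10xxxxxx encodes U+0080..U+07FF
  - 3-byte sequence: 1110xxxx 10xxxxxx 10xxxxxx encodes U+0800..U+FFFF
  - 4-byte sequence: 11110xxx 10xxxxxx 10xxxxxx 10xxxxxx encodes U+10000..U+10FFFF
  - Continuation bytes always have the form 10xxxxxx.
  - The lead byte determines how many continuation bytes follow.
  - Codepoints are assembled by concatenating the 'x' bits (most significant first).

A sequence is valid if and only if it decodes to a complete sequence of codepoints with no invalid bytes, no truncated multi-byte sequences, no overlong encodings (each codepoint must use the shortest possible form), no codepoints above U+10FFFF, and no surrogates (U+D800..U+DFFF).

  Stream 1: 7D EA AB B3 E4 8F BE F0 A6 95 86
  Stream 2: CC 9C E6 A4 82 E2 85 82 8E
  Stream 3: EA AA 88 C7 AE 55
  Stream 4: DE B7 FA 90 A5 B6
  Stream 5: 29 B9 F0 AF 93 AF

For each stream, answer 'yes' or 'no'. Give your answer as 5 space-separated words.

Stream 1: decodes cleanly. VALID
Stream 2: error at byte offset 8. INVALID
Stream 3: decodes cleanly. VALID
Stream 4: error at byte offset 2. INVALID
Stream 5: error at byte offset 1. INVALID

Answer: yes no yes no no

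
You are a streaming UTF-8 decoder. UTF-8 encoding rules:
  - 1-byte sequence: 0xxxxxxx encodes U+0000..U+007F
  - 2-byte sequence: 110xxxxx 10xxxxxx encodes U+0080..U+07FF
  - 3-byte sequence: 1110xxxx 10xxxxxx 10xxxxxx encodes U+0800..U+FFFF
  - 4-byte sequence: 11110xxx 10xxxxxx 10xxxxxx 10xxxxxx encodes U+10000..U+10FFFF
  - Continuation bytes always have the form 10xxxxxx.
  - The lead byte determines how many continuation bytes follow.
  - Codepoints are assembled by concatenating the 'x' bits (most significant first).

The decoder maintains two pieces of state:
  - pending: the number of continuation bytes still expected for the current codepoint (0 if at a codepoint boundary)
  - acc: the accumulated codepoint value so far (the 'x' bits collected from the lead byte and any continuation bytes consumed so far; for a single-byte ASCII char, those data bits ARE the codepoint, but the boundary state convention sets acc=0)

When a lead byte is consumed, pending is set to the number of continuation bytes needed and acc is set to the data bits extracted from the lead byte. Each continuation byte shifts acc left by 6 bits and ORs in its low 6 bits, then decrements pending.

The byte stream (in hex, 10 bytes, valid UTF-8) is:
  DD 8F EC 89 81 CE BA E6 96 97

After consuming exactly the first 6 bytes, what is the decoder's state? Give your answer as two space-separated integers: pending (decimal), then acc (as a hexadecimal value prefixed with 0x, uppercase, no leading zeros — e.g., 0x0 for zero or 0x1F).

Byte[0]=DD: 2-byte lead. pending=1, acc=0x1D
Byte[1]=8F: continuation. acc=(acc<<6)|0x0F=0x74F, pending=0
Byte[2]=EC: 3-byte lead. pending=2, acc=0xC
Byte[3]=89: continuation. acc=(acc<<6)|0x09=0x309, pending=1
Byte[4]=81: continuation. acc=(acc<<6)|0x01=0xC241, pending=0
Byte[5]=CE: 2-byte lead. pending=1, acc=0xE

Answer: 1 0xE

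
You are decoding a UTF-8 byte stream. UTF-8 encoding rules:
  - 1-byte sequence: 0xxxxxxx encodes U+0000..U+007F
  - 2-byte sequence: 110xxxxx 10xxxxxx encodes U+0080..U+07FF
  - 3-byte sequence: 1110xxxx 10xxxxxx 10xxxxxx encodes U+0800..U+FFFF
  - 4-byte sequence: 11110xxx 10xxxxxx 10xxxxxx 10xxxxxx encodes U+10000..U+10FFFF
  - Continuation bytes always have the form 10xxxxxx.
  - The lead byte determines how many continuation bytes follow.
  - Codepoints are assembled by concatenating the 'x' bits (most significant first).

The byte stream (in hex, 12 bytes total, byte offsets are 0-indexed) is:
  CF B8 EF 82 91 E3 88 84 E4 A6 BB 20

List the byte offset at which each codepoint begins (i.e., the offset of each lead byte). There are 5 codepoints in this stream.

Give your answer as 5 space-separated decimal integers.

Byte[0]=CF: 2-byte lead, need 1 cont bytes. acc=0xF
Byte[1]=B8: continuation. acc=(acc<<6)|0x38=0x3F8
Completed: cp=U+03F8 (starts at byte 0)
Byte[2]=EF: 3-byte lead, need 2 cont bytes. acc=0xF
Byte[3]=82: continuation. acc=(acc<<6)|0x02=0x3C2
Byte[4]=91: continuation. acc=(acc<<6)|0x11=0xF091
Completed: cp=U+F091 (starts at byte 2)
Byte[5]=E3: 3-byte lead, need 2 cont bytes. acc=0x3
Byte[6]=88: continuation. acc=(acc<<6)|0x08=0xC8
Byte[7]=84: continuation. acc=(acc<<6)|0x04=0x3204
Completed: cp=U+3204 (starts at byte 5)
Byte[8]=E4: 3-byte lead, need 2 cont bytes. acc=0x4
Byte[9]=A6: continuation. acc=(acc<<6)|0x26=0x126
Byte[10]=BB: continuation. acc=(acc<<6)|0x3B=0x49BB
Completed: cp=U+49BB (starts at byte 8)
Byte[11]=20: 1-byte ASCII. cp=U+0020

Answer: 0 2 5 8 11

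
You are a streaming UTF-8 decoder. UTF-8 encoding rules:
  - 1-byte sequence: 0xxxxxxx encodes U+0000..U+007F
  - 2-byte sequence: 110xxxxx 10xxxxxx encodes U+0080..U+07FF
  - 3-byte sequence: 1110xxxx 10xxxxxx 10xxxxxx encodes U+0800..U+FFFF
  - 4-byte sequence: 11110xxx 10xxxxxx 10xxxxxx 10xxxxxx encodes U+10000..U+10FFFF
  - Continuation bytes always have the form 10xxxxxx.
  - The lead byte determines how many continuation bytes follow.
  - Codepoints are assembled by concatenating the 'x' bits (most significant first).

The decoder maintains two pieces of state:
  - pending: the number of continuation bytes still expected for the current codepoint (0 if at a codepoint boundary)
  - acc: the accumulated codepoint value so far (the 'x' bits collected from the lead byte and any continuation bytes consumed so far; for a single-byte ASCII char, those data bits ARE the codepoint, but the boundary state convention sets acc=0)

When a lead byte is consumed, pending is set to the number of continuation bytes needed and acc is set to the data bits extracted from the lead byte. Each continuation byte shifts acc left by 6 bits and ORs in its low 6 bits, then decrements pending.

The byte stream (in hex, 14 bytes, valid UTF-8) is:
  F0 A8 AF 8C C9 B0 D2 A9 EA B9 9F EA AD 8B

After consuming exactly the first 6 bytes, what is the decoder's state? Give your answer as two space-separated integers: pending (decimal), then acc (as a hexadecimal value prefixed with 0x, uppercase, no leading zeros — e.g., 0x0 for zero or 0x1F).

Answer: 0 0x270

Derivation:
Byte[0]=F0: 4-byte lead. pending=3, acc=0x0
Byte[1]=A8: continuation. acc=(acc<<6)|0x28=0x28, pending=2
Byte[2]=AF: continuation. acc=(acc<<6)|0x2F=0xA2F, pending=1
Byte[3]=8C: continuation. acc=(acc<<6)|0x0C=0x28BCC, pending=0
Byte[4]=C9: 2-byte lead. pending=1, acc=0x9
Byte[5]=B0: continuation. acc=(acc<<6)|0x30=0x270, pending=0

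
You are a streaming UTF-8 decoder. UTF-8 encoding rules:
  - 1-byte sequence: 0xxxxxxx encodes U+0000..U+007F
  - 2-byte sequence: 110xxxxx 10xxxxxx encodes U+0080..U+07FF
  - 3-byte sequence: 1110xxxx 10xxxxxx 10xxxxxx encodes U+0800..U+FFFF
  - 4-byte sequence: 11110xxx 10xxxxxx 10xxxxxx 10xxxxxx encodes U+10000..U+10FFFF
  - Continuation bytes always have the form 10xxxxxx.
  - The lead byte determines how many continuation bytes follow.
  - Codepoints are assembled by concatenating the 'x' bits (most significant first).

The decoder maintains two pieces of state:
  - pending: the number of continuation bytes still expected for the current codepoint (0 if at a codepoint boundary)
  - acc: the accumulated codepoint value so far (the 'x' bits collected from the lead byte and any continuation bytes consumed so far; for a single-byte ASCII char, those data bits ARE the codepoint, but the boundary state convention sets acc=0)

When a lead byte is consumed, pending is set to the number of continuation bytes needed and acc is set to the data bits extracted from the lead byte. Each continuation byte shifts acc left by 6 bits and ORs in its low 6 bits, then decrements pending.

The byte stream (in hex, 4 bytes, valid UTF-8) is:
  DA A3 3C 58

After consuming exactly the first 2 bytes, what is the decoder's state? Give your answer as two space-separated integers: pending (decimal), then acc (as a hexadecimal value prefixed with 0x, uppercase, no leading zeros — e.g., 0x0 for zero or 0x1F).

Byte[0]=DA: 2-byte lead. pending=1, acc=0x1A
Byte[1]=A3: continuation. acc=(acc<<6)|0x23=0x6A3, pending=0

Answer: 0 0x6A3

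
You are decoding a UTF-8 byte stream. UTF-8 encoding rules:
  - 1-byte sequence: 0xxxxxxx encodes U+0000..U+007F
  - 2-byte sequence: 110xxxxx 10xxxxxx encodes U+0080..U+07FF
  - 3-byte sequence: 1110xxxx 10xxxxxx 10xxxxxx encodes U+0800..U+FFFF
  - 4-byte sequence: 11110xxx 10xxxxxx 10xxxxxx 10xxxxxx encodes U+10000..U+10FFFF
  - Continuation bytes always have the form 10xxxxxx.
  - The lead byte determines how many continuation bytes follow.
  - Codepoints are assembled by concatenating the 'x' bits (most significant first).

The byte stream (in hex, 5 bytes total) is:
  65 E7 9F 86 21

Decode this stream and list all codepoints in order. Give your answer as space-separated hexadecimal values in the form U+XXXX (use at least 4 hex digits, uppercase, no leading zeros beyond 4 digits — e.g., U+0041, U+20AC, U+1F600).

Answer: U+0065 U+77C6 U+0021

Derivation:
Byte[0]=65: 1-byte ASCII. cp=U+0065
Byte[1]=E7: 3-byte lead, need 2 cont bytes. acc=0x7
Byte[2]=9F: continuation. acc=(acc<<6)|0x1F=0x1DF
Byte[3]=86: continuation. acc=(acc<<6)|0x06=0x77C6
Completed: cp=U+77C6 (starts at byte 1)
Byte[4]=21: 1-byte ASCII. cp=U+0021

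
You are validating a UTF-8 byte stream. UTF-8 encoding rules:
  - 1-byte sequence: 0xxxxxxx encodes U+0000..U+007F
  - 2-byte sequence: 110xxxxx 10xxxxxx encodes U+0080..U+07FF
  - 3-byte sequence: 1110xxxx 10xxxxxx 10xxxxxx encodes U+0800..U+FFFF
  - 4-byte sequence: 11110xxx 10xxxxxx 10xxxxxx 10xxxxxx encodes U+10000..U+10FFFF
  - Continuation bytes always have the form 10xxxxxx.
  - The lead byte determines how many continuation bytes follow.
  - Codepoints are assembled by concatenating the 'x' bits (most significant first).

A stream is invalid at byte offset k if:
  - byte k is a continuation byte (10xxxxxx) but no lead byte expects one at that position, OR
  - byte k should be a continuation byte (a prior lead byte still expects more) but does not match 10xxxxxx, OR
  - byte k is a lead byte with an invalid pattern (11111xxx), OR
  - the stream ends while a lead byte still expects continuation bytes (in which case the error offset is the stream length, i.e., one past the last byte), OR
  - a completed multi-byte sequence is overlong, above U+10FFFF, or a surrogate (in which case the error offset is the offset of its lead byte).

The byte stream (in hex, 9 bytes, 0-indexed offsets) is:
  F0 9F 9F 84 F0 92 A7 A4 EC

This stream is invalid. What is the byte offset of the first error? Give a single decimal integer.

Byte[0]=F0: 4-byte lead, need 3 cont bytes. acc=0x0
Byte[1]=9F: continuation. acc=(acc<<6)|0x1F=0x1F
Byte[2]=9F: continuation. acc=(acc<<6)|0x1F=0x7DF
Byte[3]=84: continuation. acc=(acc<<6)|0x04=0x1F7C4
Completed: cp=U+1F7C4 (starts at byte 0)
Byte[4]=F0: 4-byte lead, need 3 cont bytes. acc=0x0
Byte[5]=92: continuation. acc=(acc<<6)|0x12=0x12
Byte[6]=A7: continuation. acc=(acc<<6)|0x27=0x4A7
Byte[7]=A4: continuation. acc=(acc<<6)|0x24=0x129E4
Completed: cp=U+129E4 (starts at byte 4)
Byte[8]=EC: 3-byte lead, need 2 cont bytes. acc=0xC
Byte[9]: stream ended, expected continuation. INVALID

Answer: 9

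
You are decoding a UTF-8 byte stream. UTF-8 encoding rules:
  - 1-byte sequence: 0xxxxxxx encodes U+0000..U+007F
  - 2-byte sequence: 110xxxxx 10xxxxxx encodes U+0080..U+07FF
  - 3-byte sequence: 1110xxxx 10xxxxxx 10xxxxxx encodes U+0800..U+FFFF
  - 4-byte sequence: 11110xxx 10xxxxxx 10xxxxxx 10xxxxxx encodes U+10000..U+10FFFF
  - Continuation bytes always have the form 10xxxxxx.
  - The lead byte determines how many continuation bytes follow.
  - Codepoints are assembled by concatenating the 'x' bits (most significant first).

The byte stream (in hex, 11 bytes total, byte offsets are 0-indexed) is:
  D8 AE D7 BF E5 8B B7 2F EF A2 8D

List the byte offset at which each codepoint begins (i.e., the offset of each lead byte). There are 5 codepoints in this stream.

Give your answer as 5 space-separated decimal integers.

Answer: 0 2 4 7 8

Derivation:
Byte[0]=D8: 2-byte lead, need 1 cont bytes. acc=0x18
Byte[1]=AE: continuation. acc=(acc<<6)|0x2E=0x62E
Completed: cp=U+062E (starts at byte 0)
Byte[2]=D7: 2-byte lead, need 1 cont bytes. acc=0x17
Byte[3]=BF: continuation. acc=(acc<<6)|0x3F=0x5FF
Completed: cp=U+05FF (starts at byte 2)
Byte[4]=E5: 3-byte lead, need 2 cont bytes. acc=0x5
Byte[5]=8B: continuation. acc=(acc<<6)|0x0B=0x14B
Byte[6]=B7: continuation. acc=(acc<<6)|0x37=0x52F7
Completed: cp=U+52F7 (starts at byte 4)
Byte[7]=2F: 1-byte ASCII. cp=U+002F
Byte[8]=EF: 3-byte lead, need 2 cont bytes. acc=0xF
Byte[9]=A2: continuation. acc=(acc<<6)|0x22=0x3E2
Byte[10]=8D: continuation. acc=(acc<<6)|0x0D=0xF88D
Completed: cp=U+F88D (starts at byte 8)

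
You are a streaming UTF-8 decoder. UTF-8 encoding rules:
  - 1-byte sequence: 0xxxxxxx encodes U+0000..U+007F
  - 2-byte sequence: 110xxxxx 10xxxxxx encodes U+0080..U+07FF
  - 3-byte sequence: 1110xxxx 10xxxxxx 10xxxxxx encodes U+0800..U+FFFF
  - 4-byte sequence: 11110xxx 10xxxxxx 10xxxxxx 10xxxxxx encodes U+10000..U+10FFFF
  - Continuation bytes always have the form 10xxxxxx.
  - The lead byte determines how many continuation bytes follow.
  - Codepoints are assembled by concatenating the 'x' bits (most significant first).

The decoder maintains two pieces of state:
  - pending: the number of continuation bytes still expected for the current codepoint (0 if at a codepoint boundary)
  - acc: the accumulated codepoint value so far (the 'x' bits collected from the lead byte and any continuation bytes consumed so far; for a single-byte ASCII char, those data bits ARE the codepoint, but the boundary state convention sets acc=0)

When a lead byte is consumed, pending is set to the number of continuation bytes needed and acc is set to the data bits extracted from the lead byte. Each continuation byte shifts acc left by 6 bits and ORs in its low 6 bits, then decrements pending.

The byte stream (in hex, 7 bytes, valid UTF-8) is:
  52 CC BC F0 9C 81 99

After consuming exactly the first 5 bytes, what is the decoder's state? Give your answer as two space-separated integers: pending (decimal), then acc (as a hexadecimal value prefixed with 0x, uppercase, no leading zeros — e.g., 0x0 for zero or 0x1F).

Byte[0]=52: 1-byte. pending=0, acc=0x0
Byte[1]=CC: 2-byte lead. pending=1, acc=0xC
Byte[2]=BC: continuation. acc=(acc<<6)|0x3C=0x33C, pending=0
Byte[3]=F0: 4-byte lead. pending=3, acc=0x0
Byte[4]=9C: continuation. acc=(acc<<6)|0x1C=0x1C, pending=2

Answer: 2 0x1C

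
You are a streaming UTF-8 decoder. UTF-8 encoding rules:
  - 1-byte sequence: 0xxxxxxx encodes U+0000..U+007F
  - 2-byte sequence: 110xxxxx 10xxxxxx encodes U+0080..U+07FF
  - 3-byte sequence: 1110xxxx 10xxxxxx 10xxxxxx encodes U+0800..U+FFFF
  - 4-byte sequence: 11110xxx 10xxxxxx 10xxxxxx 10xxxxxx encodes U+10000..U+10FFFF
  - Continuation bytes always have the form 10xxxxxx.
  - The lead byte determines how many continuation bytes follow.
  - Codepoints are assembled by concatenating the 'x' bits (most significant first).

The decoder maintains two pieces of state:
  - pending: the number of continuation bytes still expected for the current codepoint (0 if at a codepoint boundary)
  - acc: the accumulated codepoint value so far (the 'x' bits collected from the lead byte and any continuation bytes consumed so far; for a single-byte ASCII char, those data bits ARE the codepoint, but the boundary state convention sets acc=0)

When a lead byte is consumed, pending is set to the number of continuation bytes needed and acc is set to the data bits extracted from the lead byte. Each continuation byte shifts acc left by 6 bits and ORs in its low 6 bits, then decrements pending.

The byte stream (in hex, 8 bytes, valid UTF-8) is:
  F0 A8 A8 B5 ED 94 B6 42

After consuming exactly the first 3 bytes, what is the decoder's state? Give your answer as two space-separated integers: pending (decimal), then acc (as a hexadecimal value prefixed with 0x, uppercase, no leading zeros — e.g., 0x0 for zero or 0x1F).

Byte[0]=F0: 4-byte lead. pending=3, acc=0x0
Byte[1]=A8: continuation. acc=(acc<<6)|0x28=0x28, pending=2
Byte[2]=A8: continuation. acc=(acc<<6)|0x28=0xA28, pending=1

Answer: 1 0xA28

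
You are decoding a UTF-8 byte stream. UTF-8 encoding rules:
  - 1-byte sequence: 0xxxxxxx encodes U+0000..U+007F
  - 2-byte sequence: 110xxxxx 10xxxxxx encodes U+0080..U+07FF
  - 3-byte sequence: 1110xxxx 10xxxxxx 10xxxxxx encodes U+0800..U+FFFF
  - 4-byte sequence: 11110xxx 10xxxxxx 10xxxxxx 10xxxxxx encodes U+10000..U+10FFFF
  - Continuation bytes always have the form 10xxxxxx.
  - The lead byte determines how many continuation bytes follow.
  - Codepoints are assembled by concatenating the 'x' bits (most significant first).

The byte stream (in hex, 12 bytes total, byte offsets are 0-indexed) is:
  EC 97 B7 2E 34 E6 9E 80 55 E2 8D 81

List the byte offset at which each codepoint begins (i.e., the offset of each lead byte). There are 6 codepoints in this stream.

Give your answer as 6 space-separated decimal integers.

Answer: 0 3 4 5 8 9

Derivation:
Byte[0]=EC: 3-byte lead, need 2 cont bytes. acc=0xC
Byte[1]=97: continuation. acc=(acc<<6)|0x17=0x317
Byte[2]=B7: continuation. acc=(acc<<6)|0x37=0xC5F7
Completed: cp=U+C5F7 (starts at byte 0)
Byte[3]=2E: 1-byte ASCII. cp=U+002E
Byte[4]=34: 1-byte ASCII. cp=U+0034
Byte[5]=E6: 3-byte lead, need 2 cont bytes. acc=0x6
Byte[6]=9E: continuation. acc=(acc<<6)|0x1E=0x19E
Byte[7]=80: continuation. acc=(acc<<6)|0x00=0x6780
Completed: cp=U+6780 (starts at byte 5)
Byte[8]=55: 1-byte ASCII. cp=U+0055
Byte[9]=E2: 3-byte lead, need 2 cont bytes. acc=0x2
Byte[10]=8D: continuation. acc=(acc<<6)|0x0D=0x8D
Byte[11]=81: continuation. acc=(acc<<6)|0x01=0x2341
Completed: cp=U+2341 (starts at byte 9)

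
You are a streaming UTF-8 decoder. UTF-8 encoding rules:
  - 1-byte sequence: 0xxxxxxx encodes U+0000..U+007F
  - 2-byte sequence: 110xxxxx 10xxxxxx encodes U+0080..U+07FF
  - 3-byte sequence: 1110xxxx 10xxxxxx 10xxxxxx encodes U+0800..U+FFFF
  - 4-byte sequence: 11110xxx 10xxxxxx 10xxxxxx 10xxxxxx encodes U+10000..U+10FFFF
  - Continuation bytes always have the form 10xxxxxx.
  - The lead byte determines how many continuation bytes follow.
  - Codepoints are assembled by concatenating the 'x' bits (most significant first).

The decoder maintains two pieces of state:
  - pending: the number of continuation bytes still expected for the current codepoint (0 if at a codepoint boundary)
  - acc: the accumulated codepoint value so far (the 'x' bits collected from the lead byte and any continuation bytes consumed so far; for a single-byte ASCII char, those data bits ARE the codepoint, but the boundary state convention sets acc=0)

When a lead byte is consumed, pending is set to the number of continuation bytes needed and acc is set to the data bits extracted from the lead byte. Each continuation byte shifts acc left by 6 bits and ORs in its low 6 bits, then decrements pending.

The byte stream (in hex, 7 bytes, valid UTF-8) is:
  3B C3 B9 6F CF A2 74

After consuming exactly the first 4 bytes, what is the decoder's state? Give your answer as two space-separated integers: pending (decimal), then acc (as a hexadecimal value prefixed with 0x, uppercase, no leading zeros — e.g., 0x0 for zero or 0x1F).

Byte[0]=3B: 1-byte. pending=0, acc=0x0
Byte[1]=C3: 2-byte lead. pending=1, acc=0x3
Byte[2]=B9: continuation. acc=(acc<<6)|0x39=0xF9, pending=0
Byte[3]=6F: 1-byte. pending=0, acc=0x0

Answer: 0 0x0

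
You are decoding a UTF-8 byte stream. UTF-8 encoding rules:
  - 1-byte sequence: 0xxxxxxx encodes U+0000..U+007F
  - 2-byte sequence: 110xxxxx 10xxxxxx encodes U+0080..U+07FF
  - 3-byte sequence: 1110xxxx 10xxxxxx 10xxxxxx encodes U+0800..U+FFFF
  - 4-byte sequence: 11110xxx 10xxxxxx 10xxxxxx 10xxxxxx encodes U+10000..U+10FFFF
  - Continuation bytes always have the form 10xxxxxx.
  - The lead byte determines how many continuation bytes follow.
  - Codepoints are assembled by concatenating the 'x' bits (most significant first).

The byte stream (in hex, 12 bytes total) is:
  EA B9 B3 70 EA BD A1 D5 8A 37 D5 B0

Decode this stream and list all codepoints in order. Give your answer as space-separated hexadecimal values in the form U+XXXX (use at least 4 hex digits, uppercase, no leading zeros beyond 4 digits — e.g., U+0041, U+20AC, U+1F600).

Byte[0]=EA: 3-byte lead, need 2 cont bytes. acc=0xA
Byte[1]=B9: continuation. acc=(acc<<6)|0x39=0x2B9
Byte[2]=B3: continuation. acc=(acc<<6)|0x33=0xAE73
Completed: cp=U+AE73 (starts at byte 0)
Byte[3]=70: 1-byte ASCII. cp=U+0070
Byte[4]=EA: 3-byte lead, need 2 cont bytes. acc=0xA
Byte[5]=BD: continuation. acc=(acc<<6)|0x3D=0x2BD
Byte[6]=A1: continuation. acc=(acc<<6)|0x21=0xAF61
Completed: cp=U+AF61 (starts at byte 4)
Byte[7]=D5: 2-byte lead, need 1 cont bytes. acc=0x15
Byte[8]=8A: continuation. acc=(acc<<6)|0x0A=0x54A
Completed: cp=U+054A (starts at byte 7)
Byte[9]=37: 1-byte ASCII. cp=U+0037
Byte[10]=D5: 2-byte lead, need 1 cont bytes. acc=0x15
Byte[11]=B0: continuation. acc=(acc<<6)|0x30=0x570
Completed: cp=U+0570 (starts at byte 10)

Answer: U+AE73 U+0070 U+AF61 U+054A U+0037 U+0570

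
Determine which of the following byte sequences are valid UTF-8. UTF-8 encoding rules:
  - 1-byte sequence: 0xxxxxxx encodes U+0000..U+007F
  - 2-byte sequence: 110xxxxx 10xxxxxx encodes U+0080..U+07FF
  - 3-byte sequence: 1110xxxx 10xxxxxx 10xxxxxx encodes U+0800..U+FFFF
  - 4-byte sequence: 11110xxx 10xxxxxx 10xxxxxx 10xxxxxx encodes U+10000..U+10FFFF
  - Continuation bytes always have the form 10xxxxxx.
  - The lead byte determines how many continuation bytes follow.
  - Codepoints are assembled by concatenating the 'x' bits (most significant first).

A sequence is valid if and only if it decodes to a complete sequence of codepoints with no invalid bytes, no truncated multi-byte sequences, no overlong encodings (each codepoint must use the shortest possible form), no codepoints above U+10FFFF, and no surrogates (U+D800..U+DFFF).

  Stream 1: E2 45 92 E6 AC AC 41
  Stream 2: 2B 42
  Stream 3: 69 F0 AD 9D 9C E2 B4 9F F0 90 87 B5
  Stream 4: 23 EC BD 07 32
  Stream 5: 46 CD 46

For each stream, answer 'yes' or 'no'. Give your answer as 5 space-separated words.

Answer: no yes yes no no

Derivation:
Stream 1: error at byte offset 1. INVALID
Stream 2: decodes cleanly. VALID
Stream 3: decodes cleanly. VALID
Stream 4: error at byte offset 3. INVALID
Stream 5: error at byte offset 2. INVALID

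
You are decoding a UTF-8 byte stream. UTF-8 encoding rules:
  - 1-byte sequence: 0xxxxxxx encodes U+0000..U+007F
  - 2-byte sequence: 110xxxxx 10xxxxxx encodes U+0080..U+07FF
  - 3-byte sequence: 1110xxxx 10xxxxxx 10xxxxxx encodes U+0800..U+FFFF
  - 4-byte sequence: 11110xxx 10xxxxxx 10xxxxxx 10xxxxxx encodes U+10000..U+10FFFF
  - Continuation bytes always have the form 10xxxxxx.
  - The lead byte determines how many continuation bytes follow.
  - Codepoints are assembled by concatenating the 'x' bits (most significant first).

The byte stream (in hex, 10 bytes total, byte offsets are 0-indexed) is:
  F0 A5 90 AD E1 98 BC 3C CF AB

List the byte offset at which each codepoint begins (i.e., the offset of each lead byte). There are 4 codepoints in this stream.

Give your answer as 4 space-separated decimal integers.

Byte[0]=F0: 4-byte lead, need 3 cont bytes. acc=0x0
Byte[1]=A5: continuation. acc=(acc<<6)|0x25=0x25
Byte[2]=90: continuation. acc=(acc<<6)|0x10=0x950
Byte[3]=AD: continuation. acc=(acc<<6)|0x2D=0x2542D
Completed: cp=U+2542D (starts at byte 0)
Byte[4]=E1: 3-byte lead, need 2 cont bytes. acc=0x1
Byte[5]=98: continuation. acc=(acc<<6)|0x18=0x58
Byte[6]=BC: continuation. acc=(acc<<6)|0x3C=0x163C
Completed: cp=U+163C (starts at byte 4)
Byte[7]=3C: 1-byte ASCII. cp=U+003C
Byte[8]=CF: 2-byte lead, need 1 cont bytes. acc=0xF
Byte[9]=AB: continuation. acc=(acc<<6)|0x2B=0x3EB
Completed: cp=U+03EB (starts at byte 8)

Answer: 0 4 7 8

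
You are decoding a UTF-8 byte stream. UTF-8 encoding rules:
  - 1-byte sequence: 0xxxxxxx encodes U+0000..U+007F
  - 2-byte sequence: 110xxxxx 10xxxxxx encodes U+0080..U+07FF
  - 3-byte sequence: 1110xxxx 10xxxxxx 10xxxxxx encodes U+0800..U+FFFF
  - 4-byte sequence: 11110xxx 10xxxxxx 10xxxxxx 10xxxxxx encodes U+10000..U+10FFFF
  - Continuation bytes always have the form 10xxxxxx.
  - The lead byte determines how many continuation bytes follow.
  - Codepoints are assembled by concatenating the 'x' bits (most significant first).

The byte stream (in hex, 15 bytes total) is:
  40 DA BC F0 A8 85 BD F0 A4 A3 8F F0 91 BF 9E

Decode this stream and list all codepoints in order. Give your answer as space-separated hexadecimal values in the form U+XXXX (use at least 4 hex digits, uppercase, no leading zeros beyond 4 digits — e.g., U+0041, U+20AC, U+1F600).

Answer: U+0040 U+06BC U+2817D U+248CF U+11FDE

Derivation:
Byte[0]=40: 1-byte ASCII. cp=U+0040
Byte[1]=DA: 2-byte lead, need 1 cont bytes. acc=0x1A
Byte[2]=BC: continuation. acc=(acc<<6)|0x3C=0x6BC
Completed: cp=U+06BC (starts at byte 1)
Byte[3]=F0: 4-byte lead, need 3 cont bytes. acc=0x0
Byte[4]=A8: continuation. acc=(acc<<6)|0x28=0x28
Byte[5]=85: continuation. acc=(acc<<6)|0x05=0xA05
Byte[6]=BD: continuation. acc=(acc<<6)|0x3D=0x2817D
Completed: cp=U+2817D (starts at byte 3)
Byte[7]=F0: 4-byte lead, need 3 cont bytes. acc=0x0
Byte[8]=A4: continuation. acc=(acc<<6)|0x24=0x24
Byte[9]=A3: continuation. acc=(acc<<6)|0x23=0x923
Byte[10]=8F: continuation. acc=(acc<<6)|0x0F=0x248CF
Completed: cp=U+248CF (starts at byte 7)
Byte[11]=F0: 4-byte lead, need 3 cont bytes. acc=0x0
Byte[12]=91: continuation. acc=(acc<<6)|0x11=0x11
Byte[13]=BF: continuation. acc=(acc<<6)|0x3F=0x47F
Byte[14]=9E: continuation. acc=(acc<<6)|0x1E=0x11FDE
Completed: cp=U+11FDE (starts at byte 11)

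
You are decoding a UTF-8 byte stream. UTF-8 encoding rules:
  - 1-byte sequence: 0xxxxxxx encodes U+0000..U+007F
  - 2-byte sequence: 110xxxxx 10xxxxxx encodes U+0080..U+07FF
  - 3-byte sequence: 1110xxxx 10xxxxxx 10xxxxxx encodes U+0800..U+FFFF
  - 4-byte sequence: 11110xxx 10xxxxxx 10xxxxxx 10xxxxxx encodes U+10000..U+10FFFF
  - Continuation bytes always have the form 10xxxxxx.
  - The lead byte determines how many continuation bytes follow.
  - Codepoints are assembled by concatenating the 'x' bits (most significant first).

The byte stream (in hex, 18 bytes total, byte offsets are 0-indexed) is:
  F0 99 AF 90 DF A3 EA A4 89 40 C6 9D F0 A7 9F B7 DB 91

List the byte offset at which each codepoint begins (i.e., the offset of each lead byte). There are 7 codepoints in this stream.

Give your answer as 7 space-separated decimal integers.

Answer: 0 4 6 9 10 12 16

Derivation:
Byte[0]=F0: 4-byte lead, need 3 cont bytes. acc=0x0
Byte[1]=99: continuation. acc=(acc<<6)|0x19=0x19
Byte[2]=AF: continuation. acc=(acc<<6)|0x2F=0x66F
Byte[3]=90: continuation. acc=(acc<<6)|0x10=0x19BD0
Completed: cp=U+19BD0 (starts at byte 0)
Byte[4]=DF: 2-byte lead, need 1 cont bytes. acc=0x1F
Byte[5]=A3: continuation. acc=(acc<<6)|0x23=0x7E3
Completed: cp=U+07E3 (starts at byte 4)
Byte[6]=EA: 3-byte lead, need 2 cont bytes. acc=0xA
Byte[7]=A4: continuation. acc=(acc<<6)|0x24=0x2A4
Byte[8]=89: continuation. acc=(acc<<6)|0x09=0xA909
Completed: cp=U+A909 (starts at byte 6)
Byte[9]=40: 1-byte ASCII. cp=U+0040
Byte[10]=C6: 2-byte lead, need 1 cont bytes. acc=0x6
Byte[11]=9D: continuation. acc=(acc<<6)|0x1D=0x19D
Completed: cp=U+019D (starts at byte 10)
Byte[12]=F0: 4-byte lead, need 3 cont bytes. acc=0x0
Byte[13]=A7: continuation. acc=(acc<<6)|0x27=0x27
Byte[14]=9F: continuation. acc=(acc<<6)|0x1F=0x9DF
Byte[15]=B7: continuation. acc=(acc<<6)|0x37=0x277F7
Completed: cp=U+277F7 (starts at byte 12)
Byte[16]=DB: 2-byte lead, need 1 cont bytes. acc=0x1B
Byte[17]=91: continuation. acc=(acc<<6)|0x11=0x6D1
Completed: cp=U+06D1 (starts at byte 16)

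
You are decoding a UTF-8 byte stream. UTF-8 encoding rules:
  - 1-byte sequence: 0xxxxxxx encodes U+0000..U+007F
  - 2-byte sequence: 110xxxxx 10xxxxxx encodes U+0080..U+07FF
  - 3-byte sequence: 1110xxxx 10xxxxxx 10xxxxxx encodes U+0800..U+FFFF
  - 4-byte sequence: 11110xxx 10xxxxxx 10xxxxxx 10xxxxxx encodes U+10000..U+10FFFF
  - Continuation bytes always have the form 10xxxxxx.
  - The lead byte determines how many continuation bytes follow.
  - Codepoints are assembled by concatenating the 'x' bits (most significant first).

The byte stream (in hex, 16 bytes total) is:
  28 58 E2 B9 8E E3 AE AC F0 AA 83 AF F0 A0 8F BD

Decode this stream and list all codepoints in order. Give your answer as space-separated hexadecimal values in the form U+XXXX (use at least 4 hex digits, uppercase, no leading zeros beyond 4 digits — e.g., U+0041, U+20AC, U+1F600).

Answer: U+0028 U+0058 U+2E4E U+3BAC U+2A0EF U+203FD

Derivation:
Byte[0]=28: 1-byte ASCII. cp=U+0028
Byte[1]=58: 1-byte ASCII. cp=U+0058
Byte[2]=E2: 3-byte lead, need 2 cont bytes. acc=0x2
Byte[3]=B9: continuation. acc=(acc<<6)|0x39=0xB9
Byte[4]=8E: continuation. acc=(acc<<6)|0x0E=0x2E4E
Completed: cp=U+2E4E (starts at byte 2)
Byte[5]=E3: 3-byte lead, need 2 cont bytes. acc=0x3
Byte[6]=AE: continuation. acc=(acc<<6)|0x2E=0xEE
Byte[7]=AC: continuation. acc=(acc<<6)|0x2C=0x3BAC
Completed: cp=U+3BAC (starts at byte 5)
Byte[8]=F0: 4-byte lead, need 3 cont bytes. acc=0x0
Byte[9]=AA: continuation. acc=(acc<<6)|0x2A=0x2A
Byte[10]=83: continuation. acc=(acc<<6)|0x03=0xA83
Byte[11]=AF: continuation. acc=(acc<<6)|0x2F=0x2A0EF
Completed: cp=U+2A0EF (starts at byte 8)
Byte[12]=F0: 4-byte lead, need 3 cont bytes. acc=0x0
Byte[13]=A0: continuation. acc=(acc<<6)|0x20=0x20
Byte[14]=8F: continuation. acc=(acc<<6)|0x0F=0x80F
Byte[15]=BD: continuation. acc=(acc<<6)|0x3D=0x203FD
Completed: cp=U+203FD (starts at byte 12)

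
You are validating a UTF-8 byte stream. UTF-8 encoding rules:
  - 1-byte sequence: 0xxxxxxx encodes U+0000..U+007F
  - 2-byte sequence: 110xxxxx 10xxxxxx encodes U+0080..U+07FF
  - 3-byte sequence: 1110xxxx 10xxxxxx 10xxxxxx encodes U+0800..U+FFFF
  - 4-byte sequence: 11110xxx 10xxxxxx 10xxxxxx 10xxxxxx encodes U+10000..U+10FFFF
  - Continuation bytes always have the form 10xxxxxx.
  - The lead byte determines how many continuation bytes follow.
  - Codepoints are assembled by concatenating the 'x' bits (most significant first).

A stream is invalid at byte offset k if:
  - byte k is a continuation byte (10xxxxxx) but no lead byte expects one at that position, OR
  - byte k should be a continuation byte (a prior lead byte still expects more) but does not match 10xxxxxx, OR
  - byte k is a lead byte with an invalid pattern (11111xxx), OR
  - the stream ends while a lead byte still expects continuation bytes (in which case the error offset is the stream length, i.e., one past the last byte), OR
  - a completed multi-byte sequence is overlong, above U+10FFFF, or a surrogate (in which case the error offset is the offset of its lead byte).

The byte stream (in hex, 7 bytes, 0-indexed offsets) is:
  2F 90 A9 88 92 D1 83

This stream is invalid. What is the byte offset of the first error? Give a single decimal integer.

Answer: 1

Derivation:
Byte[0]=2F: 1-byte ASCII. cp=U+002F
Byte[1]=90: INVALID lead byte (not 0xxx/110x/1110/11110)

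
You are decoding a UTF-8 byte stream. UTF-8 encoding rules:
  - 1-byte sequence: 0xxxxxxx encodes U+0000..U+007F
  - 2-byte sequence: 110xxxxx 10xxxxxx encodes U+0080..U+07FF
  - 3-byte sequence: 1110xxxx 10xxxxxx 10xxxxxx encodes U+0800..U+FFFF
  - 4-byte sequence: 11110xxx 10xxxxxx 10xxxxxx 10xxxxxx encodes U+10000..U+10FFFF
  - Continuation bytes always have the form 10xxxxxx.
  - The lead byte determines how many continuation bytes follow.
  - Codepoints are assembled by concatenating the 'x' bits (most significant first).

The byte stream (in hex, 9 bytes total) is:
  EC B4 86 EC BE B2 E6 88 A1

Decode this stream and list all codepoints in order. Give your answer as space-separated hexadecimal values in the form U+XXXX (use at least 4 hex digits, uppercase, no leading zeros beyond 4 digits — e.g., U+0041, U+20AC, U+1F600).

Byte[0]=EC: 3-byte lead, need 2 cont bytes. acc=0xC
Byte[1]=B4: continuation. acc=(acc<<6)|0x34=0x334
Byte[2]=86: continuation. acc=(acc<<6)|0x06=0xCD06
Completed: cp=U+CD06 (starts at byte 0)
Byte[3]=EC: 3-byte lead, need 2 cont bytes. acc=0xC
Byte[4]=BE: continuation. acc=(acc<<6)|0x3E=0x33E
Byte[5]=B2: continuation. acc=(acc<<6)|0x32=0xCFB2
Completed: cp=U+CFB2 (starts at byte 3)
Byte[6]=E6: 3-byte lead, need 2 cont bytes. acc=0x6
Byte[7]=88: continuation. acc=(acc<<6)|0x08=0x188
Byte[8]=A1: continuation. acc=(acc<<6)|0x21=0x6221
Completed: cp=U+6221 (starts at byte 6)

Answer: U+CD06 U+CFB2 U+6221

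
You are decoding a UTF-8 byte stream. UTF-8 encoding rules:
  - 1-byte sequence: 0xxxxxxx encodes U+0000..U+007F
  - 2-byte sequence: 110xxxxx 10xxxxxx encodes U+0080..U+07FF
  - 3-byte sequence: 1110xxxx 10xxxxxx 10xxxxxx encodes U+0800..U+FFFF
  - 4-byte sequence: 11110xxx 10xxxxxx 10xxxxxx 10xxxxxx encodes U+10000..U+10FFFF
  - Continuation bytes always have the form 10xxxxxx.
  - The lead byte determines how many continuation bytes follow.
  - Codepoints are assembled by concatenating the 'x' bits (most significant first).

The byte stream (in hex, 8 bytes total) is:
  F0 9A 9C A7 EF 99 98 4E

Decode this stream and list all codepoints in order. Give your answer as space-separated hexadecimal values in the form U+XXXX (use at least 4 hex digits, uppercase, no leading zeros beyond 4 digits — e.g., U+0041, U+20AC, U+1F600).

Answer: U+1A727 U+F658 U+004E

Derivation:
Byte[0]=F0: 4-byte lead, need 3 cont bytes. acc=0x0
Byte[1]=9A: continuation. acc=(acc<<6)|0x1A=0x1A
Byte[2]=9C: continuation. acc=(acc<<6)|0x1C=0x69C
Byte[3]=A7: continuation. acc=(acc<<6)|0x27=0x1A727
Completed: cp=U+1A727 (starts at byte 0)
Byte[4]=EF: 3-byte lead, need 2 cont bytes. acc=0xF
Byte[5]=99: continuation. acc=(acc<<6)|0x19=0x3D9
Byte[6]=98: continuation. acc=(acc<<6)|0x18=0xF658
Completed: cp=U+F658 (starts at byte 4)
Byte[7]=4E: 1-byte ASCII. cp=U+004E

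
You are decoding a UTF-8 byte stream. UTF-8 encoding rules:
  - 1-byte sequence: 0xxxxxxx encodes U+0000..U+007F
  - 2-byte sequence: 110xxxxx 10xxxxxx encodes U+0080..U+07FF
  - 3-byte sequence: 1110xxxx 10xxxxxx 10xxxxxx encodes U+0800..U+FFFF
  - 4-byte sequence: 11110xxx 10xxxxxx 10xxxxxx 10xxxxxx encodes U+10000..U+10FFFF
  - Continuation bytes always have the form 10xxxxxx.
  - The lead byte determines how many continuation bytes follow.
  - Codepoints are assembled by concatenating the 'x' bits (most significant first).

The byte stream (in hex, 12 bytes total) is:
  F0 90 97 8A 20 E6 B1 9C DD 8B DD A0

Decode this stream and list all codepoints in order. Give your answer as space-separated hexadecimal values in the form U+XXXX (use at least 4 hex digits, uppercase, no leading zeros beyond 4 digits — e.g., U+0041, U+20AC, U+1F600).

Answer: U+105CA U+0020 U+6C5C U+074B U+0760

Derivation:
Byte[0]=F0: 4-byte lead, need 3 cont bytes. acc=0x0
Byte[1]=90: continuation. acc=(acc<<6)|0x10=0x10
Byte[2]=97: continuation. acc=(acc<<6)|0x17=0x417
Byte[3]=8A: continuation. acc=(acc<<6)|0x0A=0x105CA
Completed: cp=U+105CA (starts at byte 0)
Byte[4]=20: 1-byte ASCII. cp=U+0020
Byte[5]=E6: 3-byte lead, need 2 cont bytes. acc=0x6
Byte[6]=B1: continuation. acc=(acc<<6)|0x31=0x1B1
Byte[7]=9C: continuation. acc=(acc<<6)|0x1C=0x6C5C
Completed: cp=U+6C5C (starts at byte 5)
Byte[8]=DD: 2-byte lead, need 1 cont bytes. acc=0x1D
Byte[9]=8B: continuation. acc=(acc<<6)|0x0B=0x74B
Completed: cp=U+074B (starts at byte 8)
Byte[10]=DD: 2-byte lead, need 1 cont bytes. acc=0x1D
Byte[11]=A0: continuation. acc=(acc<<6)|0x20=0x760
Completed: cp=U+0760 (starts at byte 10)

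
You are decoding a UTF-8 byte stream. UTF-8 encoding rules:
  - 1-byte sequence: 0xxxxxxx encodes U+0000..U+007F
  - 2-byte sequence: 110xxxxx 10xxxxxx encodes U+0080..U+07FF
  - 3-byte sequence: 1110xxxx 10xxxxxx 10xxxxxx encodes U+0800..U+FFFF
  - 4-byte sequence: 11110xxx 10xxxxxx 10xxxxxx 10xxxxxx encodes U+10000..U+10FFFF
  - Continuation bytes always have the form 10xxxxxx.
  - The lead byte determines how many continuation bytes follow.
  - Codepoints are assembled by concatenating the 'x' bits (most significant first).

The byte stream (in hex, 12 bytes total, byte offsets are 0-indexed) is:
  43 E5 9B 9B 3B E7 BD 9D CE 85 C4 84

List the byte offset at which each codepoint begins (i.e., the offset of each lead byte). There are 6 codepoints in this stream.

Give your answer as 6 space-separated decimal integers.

Answer: 0 1 4 5 8 10

Derivation:
Byte[0]=43: 1-byte ASCII. cp=U+0043
Byte[1]=E5: 3-byte lead, need 2 cont bytes. acc=0x5
Byte[2]=9B: continuation. acc=(acc<<6)|0x1B=0x15B
Byte[3]=9B: continuation. acc=(acc<<6)|0x1B=0x56DB
Completed: cp=U+56DB (starts at byte 1)
Byte[4]=3B: 1-byte ASCII. cp=U+003B
Byte[5]=E7: 3-byte lead, need 2 cont bytes. acc=0x7
Byte[6]=BD: continuation. acc=(acc<<6)|0x3D=0x1FD
Byte[7]=9D: continuation. acc=(acc<<6)|0x1D=0x7F5D
Completed: cp=U+7F5D (starts at byte 5)
Byte[8]=CE: 2-byte lead, need 1 cont bytes. acc=0xE
Byte[9]=85: continuation. acc=(acc<<6)|0x05=0x385
Completed: cp=U+0385 (starts at byte 8)
Byte[10]=C4: 2-byte lead, need 1 cont bytes. acc=0x4
Byte[11]=84: continuation. acc=(acc<<6)|0x04=0x104
Completed: cp=U+0104 (starts at byte 10)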